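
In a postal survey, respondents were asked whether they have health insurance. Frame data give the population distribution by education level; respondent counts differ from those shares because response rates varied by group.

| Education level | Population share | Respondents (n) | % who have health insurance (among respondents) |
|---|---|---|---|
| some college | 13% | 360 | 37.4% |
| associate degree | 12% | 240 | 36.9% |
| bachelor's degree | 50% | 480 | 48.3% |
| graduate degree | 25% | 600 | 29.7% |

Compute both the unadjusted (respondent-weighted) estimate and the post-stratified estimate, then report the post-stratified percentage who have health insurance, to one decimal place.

40.9%

Unadjusted (pooled respondent) estimate weights by respondent counts:
  (360/1680)×37.4 + (240/1680)×36.9 + (480/1680)×48.3 + (600/1680)×29.7 = 37.6929%
Post-stratified estimate weights by population shares:
  0.13×37.4 + 0.12×36.9 + 0.5×48.3 + 0.25×29.7 = 40.865%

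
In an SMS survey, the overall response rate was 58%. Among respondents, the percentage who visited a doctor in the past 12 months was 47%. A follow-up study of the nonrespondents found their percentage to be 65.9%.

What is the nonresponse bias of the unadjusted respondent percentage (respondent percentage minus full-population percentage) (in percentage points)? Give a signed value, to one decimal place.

Nonresponse fraction = 1 − 0.58 = 0.42.
Bias = (nonresponse fraction) × (respondent percentage − nonrespondent percentage)
     = 0.42 × (47 − 65.9) = 0.42 × -18.9 = -7.938.

-7.9 percentage points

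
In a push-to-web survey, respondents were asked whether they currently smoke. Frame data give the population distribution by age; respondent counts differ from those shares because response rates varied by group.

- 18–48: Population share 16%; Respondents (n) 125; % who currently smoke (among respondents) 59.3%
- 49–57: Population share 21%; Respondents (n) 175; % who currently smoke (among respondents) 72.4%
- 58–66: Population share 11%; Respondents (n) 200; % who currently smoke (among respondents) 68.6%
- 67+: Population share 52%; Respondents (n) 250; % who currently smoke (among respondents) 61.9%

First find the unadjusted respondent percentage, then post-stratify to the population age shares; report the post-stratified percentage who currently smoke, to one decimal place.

Without adjustment, the pooled respondent share is:
  (125/750)×59.3 + (175/750)×72.4 + (200/750)×68.6 + (250/750)×61.9 = 65.7033%
Post-stratified estimate weights by population shares:
  0.16×59.3 + 0.21×72.4 + 0.11×68.6 + 0.52×61.9 = 64.426%

64.4%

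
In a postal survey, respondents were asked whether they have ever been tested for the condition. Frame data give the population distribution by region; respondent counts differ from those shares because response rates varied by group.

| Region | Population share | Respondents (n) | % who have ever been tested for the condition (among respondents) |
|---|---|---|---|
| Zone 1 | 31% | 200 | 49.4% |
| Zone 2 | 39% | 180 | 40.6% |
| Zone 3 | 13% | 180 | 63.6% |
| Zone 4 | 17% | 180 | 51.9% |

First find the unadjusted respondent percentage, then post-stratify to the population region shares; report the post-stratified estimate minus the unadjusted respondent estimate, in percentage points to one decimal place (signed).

Unadjusted (pooled respondent) estimate weights by respondent counts:
  (200/740)×49.4 + (180/740)×40.6 + (180/740)×63.6 + (180/740)×51.9 = 51.3216%
Post-stratifying to population shares instead:
  0.31×49.4 + 0.39×40.6 + 0.13×63.6 + 0.17×51.9 = 48.239%
Difference = 48.239 − 51.3216 = -3.0826 pp.

-3.1 percentage points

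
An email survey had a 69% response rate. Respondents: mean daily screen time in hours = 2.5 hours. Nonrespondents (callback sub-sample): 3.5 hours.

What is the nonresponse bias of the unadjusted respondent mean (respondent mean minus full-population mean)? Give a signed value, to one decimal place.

Nonresponse fraction = 1 − 0.69 = 0.31.
Bias = (nonresponse fraction) × (respondent mean − nonrespondent mean)
     = 0.31 × (2.5 − 3.5) = 0.31 × -1 = -0.31.

-0.3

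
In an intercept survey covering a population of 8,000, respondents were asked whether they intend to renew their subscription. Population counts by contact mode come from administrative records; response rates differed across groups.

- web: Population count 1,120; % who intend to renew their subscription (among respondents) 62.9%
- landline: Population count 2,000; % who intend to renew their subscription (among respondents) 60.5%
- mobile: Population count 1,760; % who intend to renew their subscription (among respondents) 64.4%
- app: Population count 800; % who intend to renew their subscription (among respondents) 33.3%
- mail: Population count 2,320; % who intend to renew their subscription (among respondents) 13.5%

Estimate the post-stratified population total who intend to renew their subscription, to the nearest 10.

3,630

Estimated count per cell = population count × respondent percentage:
  web: 1,120 × 62.9% = 704.48
  landline: 2,000 × 60.5% = 1210
  mobile: 1,760 × 64.4% = 1133.44
  app: 800 × 33.3% = 266.4
  mail: 2,320 × 13.5% = 313.2
Estimated total = 3627.52 → 3,630.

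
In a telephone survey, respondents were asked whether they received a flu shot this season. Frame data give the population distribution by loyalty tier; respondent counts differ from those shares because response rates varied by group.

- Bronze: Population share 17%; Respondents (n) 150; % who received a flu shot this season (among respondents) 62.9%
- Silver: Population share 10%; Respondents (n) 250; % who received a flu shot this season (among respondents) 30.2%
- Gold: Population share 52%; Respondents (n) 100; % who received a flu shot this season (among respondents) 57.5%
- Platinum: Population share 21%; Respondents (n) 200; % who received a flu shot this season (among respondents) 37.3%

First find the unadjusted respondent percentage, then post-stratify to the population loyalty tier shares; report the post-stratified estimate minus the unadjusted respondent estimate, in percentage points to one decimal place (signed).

+8.3 percentage points

Unadjusted (pooled respondent) estimate weights by respondent counts:
  (150/700)×62.9 + (250/700)×30.2 + (100/700)×57.5 + (200/700)×37.3 = 43.1357%
Post-stratified estimate weights by population shares:
  0.17×62.9 + 0.1×30.2 + 0.52×57.5 + 0.21×37.3 = 51.446%
Difference = 51.446 − 43.1357 = 8.3103 pp.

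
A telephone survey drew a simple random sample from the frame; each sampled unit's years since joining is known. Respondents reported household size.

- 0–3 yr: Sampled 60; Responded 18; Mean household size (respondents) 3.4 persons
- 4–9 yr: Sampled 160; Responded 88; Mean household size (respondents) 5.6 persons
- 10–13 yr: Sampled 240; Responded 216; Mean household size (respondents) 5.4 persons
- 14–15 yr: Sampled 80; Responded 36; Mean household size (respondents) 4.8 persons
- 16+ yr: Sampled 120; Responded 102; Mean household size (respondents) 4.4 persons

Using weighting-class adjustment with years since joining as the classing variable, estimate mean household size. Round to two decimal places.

5.01

Response rates by class: 0–3 yr 18/60 = 30%, 4–9 yr 88/160 = 55%, 10–13 yr 216/240 = 90%, 14–15 yr 36/80 = 45%, 16+ yr 102/120 = 85%.
With weight = n_sampled/n_responded per class, the weighted class total is n_sampled:
  0–3 yr: 60 × 3.4 = 204
  4–9 yr: 160 × 5.6 = 896
  10–13 yr: 240 × 5.4 = 1296
  14–15 yr: 80 × 4.8 = 384
  16+ yr: 120 × 4.4 = 528
Adjusted estimate = 3308 / 660 = 5.01212 → 5.01.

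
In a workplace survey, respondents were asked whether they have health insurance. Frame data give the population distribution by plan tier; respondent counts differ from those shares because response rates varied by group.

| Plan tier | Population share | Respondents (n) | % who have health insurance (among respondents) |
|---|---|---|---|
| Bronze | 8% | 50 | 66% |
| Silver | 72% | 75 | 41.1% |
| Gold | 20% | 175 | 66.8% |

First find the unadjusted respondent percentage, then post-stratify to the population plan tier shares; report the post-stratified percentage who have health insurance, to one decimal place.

48.2%

Unadjusted (pooled respondent) estimate weights by respondent counts:
  (50/300)×66 + (75/300)×41.1 + (175/300)×66.8 = 60.2417%
Reweighting by population plan tier shares:
  0.08×66 + 0.72×41.1 + 0.2×66.8 = 48.232%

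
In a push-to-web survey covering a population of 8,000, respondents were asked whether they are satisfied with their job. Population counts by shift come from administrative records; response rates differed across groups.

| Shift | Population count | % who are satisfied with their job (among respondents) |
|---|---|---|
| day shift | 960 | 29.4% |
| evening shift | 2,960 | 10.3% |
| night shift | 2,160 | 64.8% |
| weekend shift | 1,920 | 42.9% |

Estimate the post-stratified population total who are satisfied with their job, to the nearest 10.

Apply each group's respondent rate to its population count:
  day shift: 960 × 29.4% = 282.24
  evening shift: 2,960 × 10.3% = 304.88
  night shift: 2,160 × 64.8% = 1399.68
  weekend shift: 1,920 × 42.9% = 823.68
Estimated total = 2810.48 → 2,810.

2,810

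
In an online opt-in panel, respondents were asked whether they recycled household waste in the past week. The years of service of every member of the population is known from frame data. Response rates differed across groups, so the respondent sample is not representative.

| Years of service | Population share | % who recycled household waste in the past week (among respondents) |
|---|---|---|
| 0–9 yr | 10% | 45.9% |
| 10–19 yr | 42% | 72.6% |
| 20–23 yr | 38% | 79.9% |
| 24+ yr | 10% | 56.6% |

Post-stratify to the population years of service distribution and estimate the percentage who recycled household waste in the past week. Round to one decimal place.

Each cell contributes population-share × respondent value:
  0–9 yr: 0.1 × 45.9 = 4.59
  10–19 yr: 0.42 × 72.6 = 30.492
  20–23 yr: 0.38 × 79.9 = 30.362
  24+ yr: 0.1 × 56.6 = 5.66
Post-stratified estimate = 71.104 → 71.1%.

71.1%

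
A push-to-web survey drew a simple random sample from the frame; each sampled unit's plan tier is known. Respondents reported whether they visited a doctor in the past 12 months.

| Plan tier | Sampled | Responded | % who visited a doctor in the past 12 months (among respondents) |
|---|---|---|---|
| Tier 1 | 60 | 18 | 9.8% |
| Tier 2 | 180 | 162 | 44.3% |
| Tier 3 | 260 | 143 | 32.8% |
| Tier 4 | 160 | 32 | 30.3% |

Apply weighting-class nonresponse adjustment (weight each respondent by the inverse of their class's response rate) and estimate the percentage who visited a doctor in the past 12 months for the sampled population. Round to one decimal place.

33.2%

Class response rates: Tier 1 18/60 = 30%, Tier 2 162/180 = 90%, Tier 3 143/260 = 55%, Tier 4 32/160 = 20%.
Inverse-response-rate weighting restores each class to its sampled count, so class totals weight by n_sampled:
  Tier 1: 60 × 9.8 = 588
  Tier 2: 180 × 44.3 = 7974
  Tier 3: 260 × 32.8 = 8528
  Tier 4: 160 × 30.3 = 4848
Adjusted estimate = 21,938 / 660 = 33.2394 → 33.2%.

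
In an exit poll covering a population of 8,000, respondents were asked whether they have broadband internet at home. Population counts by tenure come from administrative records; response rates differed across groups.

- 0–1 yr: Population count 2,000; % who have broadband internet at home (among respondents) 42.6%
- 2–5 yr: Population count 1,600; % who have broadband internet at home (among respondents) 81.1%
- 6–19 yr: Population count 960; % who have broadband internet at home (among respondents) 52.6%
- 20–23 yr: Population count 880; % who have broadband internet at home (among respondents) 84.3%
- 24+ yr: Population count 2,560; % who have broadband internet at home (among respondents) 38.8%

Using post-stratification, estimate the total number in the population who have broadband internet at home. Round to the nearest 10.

Estimated count per cell = population count × respondent percentage:
  0–1 yr: 2,000 × 42.6% = 852
  2–5 yr: 1,600 × 81.1% = 1297.6
  6–19 yr: 960 × 52.6% = 504.96
  20–23 yr: 880 × 84.3% = 741.84
  24+ yr: 2,560 × 38.8% = 993.28
Estimated total = 4389.68 → 4,390.

4,390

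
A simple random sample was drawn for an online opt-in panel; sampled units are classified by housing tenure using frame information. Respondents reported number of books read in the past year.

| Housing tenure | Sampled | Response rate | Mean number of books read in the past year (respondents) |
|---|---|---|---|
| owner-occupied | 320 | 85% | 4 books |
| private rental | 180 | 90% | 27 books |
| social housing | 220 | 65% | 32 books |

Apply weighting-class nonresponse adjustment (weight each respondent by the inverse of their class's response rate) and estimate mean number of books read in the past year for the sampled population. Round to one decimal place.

Each respondent's weight = sampled/responded in their class; summing within a class gives n_sampled, so:
  owner-occupied: 320 × 4 = 1280
  private rental: 180 × 27 = 4860
  social housing: 220 × 32 = 7040
Adjusted estimate = 13,180 / 720 = 18.3056 → 18.3.

18.3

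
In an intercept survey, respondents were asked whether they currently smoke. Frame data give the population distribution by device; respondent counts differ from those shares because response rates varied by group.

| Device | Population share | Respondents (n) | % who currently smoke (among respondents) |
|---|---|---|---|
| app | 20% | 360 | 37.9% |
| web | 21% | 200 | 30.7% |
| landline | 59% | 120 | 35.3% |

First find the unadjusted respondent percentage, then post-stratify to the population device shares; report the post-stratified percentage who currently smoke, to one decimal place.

34.9%

Without adjustment, the pooled respondent share is:
  (360/680)×37.9 + (200/680)×30.7 + (120/680)×35.3 = 35.3235%
Reweighting by population device shares:
  0.2×37.9 + 0.21×30.7 + 0.59×35.3 = 34.854%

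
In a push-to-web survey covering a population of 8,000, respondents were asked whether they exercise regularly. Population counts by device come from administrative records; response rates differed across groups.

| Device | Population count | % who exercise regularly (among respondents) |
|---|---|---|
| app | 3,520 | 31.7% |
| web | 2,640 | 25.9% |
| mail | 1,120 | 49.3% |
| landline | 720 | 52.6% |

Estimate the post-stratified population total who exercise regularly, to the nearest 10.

2,730

Apply each group's respondent rate to its population count:
  app: 3,520 × 31.7% = 1115.84
  web: 2,640 × 25.9% = 683.76
  mail: 1,120 × 49.3% = 552.16
  landline: 720 × 52.6% = 378.72
Estimated total = 2730.48 → 2,730.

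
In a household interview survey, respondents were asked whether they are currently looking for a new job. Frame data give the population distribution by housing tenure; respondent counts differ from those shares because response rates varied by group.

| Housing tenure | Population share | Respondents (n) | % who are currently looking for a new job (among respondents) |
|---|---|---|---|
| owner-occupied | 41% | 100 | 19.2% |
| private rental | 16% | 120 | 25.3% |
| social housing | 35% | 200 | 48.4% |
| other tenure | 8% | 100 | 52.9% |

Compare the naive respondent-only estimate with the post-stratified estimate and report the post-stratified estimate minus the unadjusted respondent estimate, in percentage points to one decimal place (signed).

Naive respondent-only estimate (weights = respondent counts):
  (100/520)×19.2 + (120/520)×25.3 + (200/520)×48.4 + (100/520)×52.9 = 38.3192%
Post-stratifying to population shares instead:
  0.41×19.2 + 0.16×25.3 + 0.35×48.4 + 0.08×52.9 = 33.092%
Difference = 33.092 − 38.3192 = -5.2272 pp.

-5.2 percentage points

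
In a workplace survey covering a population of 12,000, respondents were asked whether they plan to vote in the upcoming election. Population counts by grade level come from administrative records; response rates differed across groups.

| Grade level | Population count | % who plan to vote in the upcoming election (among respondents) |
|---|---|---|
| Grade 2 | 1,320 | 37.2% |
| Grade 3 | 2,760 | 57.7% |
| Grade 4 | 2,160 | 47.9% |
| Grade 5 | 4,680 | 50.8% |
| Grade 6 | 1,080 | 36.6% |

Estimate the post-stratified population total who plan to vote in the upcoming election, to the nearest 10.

5,890

Apply each group's respondent rate to its population count:
  Grade 2: 1,320 × 37.2% = 491.04
  Grade 3: 2,760 × 57.7% = 1592.52
  Grade 4: 2,160 × 47.9% = 1034.64
  Grade 5: 4,680 × 50.8% = 2377.44
  Grade 6: 1,080 × 36.6% = 395.28
Estimated total = 5890.92 → 5,890.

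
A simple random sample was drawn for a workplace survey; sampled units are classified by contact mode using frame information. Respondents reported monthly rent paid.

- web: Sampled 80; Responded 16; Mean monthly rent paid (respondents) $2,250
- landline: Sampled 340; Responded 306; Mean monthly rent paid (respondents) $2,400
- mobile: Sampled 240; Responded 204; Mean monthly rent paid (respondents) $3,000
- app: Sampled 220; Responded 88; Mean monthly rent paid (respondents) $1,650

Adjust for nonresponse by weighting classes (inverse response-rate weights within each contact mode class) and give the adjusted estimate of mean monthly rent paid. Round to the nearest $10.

Response rates by class: web 16/80 = 20%, landline 306/340 = 90%, mobile 204/240 = 85%, app 88/220 = 40%.
Each respondent's weight = sampled/responded in their class; summing within a class gives n_sampled, so:
  web: 80 × 2250 = 180,000
  landline: 340 × 2400 = 816,000
  mobile: 240 × 3000 = 720,000
  app: 220 × 1650 = 363,000
Adjusted estimate = 2,079,000 / 880 = 2362.5 → $2,360.

$2,360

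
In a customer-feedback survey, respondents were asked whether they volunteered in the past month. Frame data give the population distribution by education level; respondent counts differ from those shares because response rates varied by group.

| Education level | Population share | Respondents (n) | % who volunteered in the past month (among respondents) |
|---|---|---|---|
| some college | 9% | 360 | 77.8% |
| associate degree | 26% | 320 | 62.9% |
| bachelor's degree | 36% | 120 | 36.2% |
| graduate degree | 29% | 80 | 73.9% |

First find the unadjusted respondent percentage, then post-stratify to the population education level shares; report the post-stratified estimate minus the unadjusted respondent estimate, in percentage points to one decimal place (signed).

Naive respondent-only estimate (weights = respondent counts):
  (360/880)×77.8 + (320/880)×62.9 + (120/880)×36.2 + (80/880)×73.9 = 66.3545%
Reweighting by population education level shares:
  0.09×77.8 + 0.26×62.9 + 0.36×36.2 + 0.29×73.9 = 57.819%
Difference = 57.819 − 66.3545 = -8.5355 pp.

-8.5 percentage points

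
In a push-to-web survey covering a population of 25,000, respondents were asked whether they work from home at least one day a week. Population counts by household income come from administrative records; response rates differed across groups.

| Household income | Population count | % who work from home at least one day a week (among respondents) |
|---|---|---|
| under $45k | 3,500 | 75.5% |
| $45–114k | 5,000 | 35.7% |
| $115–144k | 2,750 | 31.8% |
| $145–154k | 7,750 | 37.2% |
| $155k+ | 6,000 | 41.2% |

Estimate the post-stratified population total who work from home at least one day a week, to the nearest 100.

10,700

Each cell contributes its population count × the respondent rate:
  under $45k: 3,500 × 75.5% = 2642.5
  $45–114k: 5,000 × 35.7% = 1785
  $115–144k: 2,750 × 31.8% = 874.5
  $145–154k: 7,750 × 37.2% = 2883
  $155k+: 6,000 × 41.2% = 2472
Estimated total = 10,657 → 10,700.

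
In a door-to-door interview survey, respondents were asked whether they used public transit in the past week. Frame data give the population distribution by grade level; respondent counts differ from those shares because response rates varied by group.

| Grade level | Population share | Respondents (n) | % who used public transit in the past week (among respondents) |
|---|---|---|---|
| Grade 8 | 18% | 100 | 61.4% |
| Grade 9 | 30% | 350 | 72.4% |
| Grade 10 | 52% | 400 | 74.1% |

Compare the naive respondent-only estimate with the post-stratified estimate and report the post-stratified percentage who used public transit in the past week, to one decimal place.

Naive respondent-only estimate (weights = respondent counts):
  (100/850)×61.4 + (350/850)×72.4 + (400/850)×74.1 = 71.9059%
Reweighting by population grade level shares:
  0.18×61.4 + 0.3×72.4 + 0.52×74.1 = 71.304%

71.3%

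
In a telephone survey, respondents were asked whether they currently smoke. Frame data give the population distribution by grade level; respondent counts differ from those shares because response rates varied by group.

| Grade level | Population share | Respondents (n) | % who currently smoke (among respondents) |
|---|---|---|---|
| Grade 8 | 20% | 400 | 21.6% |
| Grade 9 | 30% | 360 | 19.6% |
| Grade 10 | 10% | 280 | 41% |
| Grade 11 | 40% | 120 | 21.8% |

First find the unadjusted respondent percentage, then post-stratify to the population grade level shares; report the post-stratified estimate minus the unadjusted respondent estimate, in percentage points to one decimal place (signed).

Unadjusted (pooled respondent) estimate weights by respondent counts:
  (400/1160)×21.6 + (360/1160)×19.6 + (280/1160)×41 + (120/1160)×21.8 = 25.6828%
Post-stratifying to population shares instead:
  0.2×21.6 + 0.3×19.6 + 0.1×41 + 0.4×21.8 = 23.02%
Difference = 23.02 − 25.6828 = -2.6628 pp.

-2.7 percentage points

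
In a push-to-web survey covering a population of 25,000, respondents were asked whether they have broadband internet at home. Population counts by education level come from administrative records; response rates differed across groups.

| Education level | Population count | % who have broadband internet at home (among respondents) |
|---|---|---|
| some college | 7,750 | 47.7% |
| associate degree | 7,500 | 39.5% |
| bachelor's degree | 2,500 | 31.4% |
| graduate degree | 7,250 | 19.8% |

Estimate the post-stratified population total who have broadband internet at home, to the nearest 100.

8,900

Each cell contributes its population count × the respondent rate:
  some college: 7,750 × 47.7% = 3696.75
  associate degree: 7,500 × 39.5% = 2962.5
  bachelor's degree: 2,500 × 31.4% = 785
  graduate degree: 7,250 × 19.8% = 1435.5
Estimated total = 8879.75 → 8,900.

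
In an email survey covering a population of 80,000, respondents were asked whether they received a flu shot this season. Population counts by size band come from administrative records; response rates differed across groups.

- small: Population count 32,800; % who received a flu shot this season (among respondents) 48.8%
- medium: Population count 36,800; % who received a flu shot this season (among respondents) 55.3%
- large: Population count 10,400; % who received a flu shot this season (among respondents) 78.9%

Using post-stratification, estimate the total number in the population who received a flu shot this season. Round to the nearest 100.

Each cell contributes its population count × the respondent rate:
  small: 32,800 × 48.8% = 16006.4
  medium: 36,800 × 55.3% = 20350.4
  large: 10,400 × 78.9% = 8205.6
Estimated total = 44562.4 → 44,600.

44,600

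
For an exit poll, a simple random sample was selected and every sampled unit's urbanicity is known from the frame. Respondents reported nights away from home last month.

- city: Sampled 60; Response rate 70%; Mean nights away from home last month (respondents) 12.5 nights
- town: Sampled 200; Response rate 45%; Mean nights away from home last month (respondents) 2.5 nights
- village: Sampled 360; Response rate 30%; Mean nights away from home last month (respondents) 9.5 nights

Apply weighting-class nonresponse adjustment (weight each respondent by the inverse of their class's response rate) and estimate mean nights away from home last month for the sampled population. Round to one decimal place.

7.5

With weight = n_sampled/n_responded per class, the weighted class total is n_sampled:
  city: 60 × 12.5 = 750
  town: 200 × 2.5 = 500
  village: 360 × 9.5 = 3420
Adjusted estimate = 4670 / 620 = 7.53226 → 7.5.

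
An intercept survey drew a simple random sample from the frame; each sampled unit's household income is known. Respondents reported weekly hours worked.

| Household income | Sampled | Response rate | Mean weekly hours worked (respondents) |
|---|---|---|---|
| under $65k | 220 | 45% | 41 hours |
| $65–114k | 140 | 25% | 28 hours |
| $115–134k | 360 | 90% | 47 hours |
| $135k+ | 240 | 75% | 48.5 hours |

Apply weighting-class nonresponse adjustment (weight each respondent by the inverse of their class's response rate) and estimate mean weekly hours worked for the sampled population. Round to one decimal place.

43.2

Weighting each respondent by the inverse class response rate inflates each class back to its sampled size, so the class weight is n_sampled:
  under $65k: 220 × 41 = 9020
  $65–114k: 140 × 28 = 3920
  $115–134k: 360 × 47 = 16,920
  $135k+: 240 × 48.5 = 11,640
Adjusted estimate = 41,500 / 960 = 43.2292 → 43.2.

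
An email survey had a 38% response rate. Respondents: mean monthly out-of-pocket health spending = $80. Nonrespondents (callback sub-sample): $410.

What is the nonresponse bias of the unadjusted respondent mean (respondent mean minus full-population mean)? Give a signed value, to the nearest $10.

Nonresponse fraction = 1 − 0.38 = 0.62.
Bias = (nonresponse fraction) × (respondent mean − nonrespondent mean)
     = 0.62 × (80 − 410) = 0.62 × -330 = -204.6.

-$200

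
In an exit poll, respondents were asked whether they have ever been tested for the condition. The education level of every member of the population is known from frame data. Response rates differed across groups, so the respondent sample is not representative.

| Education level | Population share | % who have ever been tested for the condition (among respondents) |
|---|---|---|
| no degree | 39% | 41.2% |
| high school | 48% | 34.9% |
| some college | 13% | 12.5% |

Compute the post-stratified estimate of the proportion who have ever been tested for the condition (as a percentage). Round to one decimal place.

Reweight to the known education level distribution:
  no degree: 0.39 × 41.2 = 16.068
  high school: 0.48 × 34.9 = 16.752
  some college: 0.13 × 12.5 = 1.625
Post-stratified estimate = 34.445 → 34.4%.

34.4%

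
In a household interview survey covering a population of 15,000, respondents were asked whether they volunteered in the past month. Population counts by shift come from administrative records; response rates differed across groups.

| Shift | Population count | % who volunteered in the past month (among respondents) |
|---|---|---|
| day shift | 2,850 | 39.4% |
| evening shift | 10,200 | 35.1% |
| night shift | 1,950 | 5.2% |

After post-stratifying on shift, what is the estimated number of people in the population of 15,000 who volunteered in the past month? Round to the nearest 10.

Estimated count per cell = population count × respondent percentage:
  day shift: 2,850 × 39.4% = 1122.9
  evening shift: 10,200 × 35.1% = 3580.2
  night shift: 1,950 × 5.2% = 101.4
Estimated total = 4804.5 → 4,800.

4,800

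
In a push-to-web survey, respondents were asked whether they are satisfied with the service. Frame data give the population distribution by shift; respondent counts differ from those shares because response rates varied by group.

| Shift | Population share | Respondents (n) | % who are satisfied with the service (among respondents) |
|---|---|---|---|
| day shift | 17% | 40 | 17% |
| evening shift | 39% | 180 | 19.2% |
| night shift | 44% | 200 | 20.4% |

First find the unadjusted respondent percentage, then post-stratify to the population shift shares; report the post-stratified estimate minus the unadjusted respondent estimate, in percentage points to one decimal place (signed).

Naive respondent-only estimate (weights = respondent counts):
  (40/420)×17 + (180/420)×19.2 + (200/420)×20.4 = 19.5619%
Post-stratifying to population shares instead:
  0.17×17 + 0.39×19.2 + 0.44×20.4 = 19.354%
Difference = 19.354 − 19.5619 = -0.2079 pp.

-0.2 percentage points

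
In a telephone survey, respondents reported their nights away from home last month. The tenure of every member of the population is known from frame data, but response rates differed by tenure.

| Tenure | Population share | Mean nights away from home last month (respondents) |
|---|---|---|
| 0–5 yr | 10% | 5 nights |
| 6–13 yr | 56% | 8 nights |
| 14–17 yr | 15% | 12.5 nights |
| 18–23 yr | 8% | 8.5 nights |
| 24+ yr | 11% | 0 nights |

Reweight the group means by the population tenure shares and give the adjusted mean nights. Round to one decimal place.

7.5

Weight each group's respondent value by its population share:
  0–5 yr: 0.1 × 5 = 0.5
  6–13 yr: 0.56 × 8 = 4.48
  14–17 yr: 0.15 × 12.5 = 1.875
  18–23 yr: 0.08 × 8.5 = 0.68
  24+ yr: 0.11 × 0 = 0
Post-stratified estimate = 7.535 → 7.5.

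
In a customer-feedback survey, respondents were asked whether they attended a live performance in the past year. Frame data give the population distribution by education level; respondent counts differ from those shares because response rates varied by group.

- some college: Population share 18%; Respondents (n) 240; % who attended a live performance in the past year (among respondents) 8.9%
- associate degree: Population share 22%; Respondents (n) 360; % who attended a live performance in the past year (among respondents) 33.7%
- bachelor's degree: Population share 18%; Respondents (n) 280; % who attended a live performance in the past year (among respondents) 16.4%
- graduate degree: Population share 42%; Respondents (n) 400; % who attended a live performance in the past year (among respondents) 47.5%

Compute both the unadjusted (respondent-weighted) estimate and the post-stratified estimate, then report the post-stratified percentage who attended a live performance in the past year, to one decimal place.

31.9%

Unadjusted (pooled respondent) estimate weights by respondent counts:
  (240/1280)×8.9 + (360/1280)×33.7 + (280/1280)×16.4 + (400/1280)×47.5 = 29.5781%
Post-stratifying to population shares instead:
  0.18×8.9 + 0.22×33.7 + 0.18×16.4 + 0.42×47.5 = 31.918%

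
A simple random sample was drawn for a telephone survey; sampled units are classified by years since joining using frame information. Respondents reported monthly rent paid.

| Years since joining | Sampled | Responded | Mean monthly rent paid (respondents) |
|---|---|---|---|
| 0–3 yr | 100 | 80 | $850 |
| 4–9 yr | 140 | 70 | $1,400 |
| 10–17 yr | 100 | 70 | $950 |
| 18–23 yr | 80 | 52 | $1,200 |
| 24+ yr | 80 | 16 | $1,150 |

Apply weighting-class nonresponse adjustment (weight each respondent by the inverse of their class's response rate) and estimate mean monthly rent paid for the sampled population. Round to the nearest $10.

Class response rates: 0–3 yr 80/100 = 80%, 4–9 yr 70/140 = 50%, 10–17 yr 70/100 = 70%, 18–23 yr 52/80 = 65%, 24+ yr 16/80 = 20%.
Each respondent's weight = sampled/responded in their class; summing within a class gives n_sampled, so:
  0–3 yr: 100 × 850 = 85,000
  4–9 yr: 140 × 1400 = 196,000
  10–17 yr: 100 × 950 = 95,000
  18–23 yr: 80 × 1200 = 96,000
  24+ yr: 80 × 1150 = 92,000
Adjusted estimate = 564,000 / 500 = 1128 → $1,130.

$1,130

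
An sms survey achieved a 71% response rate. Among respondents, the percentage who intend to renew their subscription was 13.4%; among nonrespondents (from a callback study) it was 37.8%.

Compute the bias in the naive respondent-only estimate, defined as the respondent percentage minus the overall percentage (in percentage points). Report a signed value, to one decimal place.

-7.1 percentage points

Nonresponse fraction = 1 − 0.71 = 0.29.
Bias = (nonresponse fraction) × (respondent percentage − nonrespondent percentage)
     = 0.29 × (13.4 − 37.8) = 0.29 × -24.4 = -7.076.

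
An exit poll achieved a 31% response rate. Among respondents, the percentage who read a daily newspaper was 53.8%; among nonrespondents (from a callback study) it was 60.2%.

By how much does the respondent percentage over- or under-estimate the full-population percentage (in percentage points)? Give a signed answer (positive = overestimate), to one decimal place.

Nonresponse fraction = 1 − 0.31 = 0.69.
Bias = (nonresponse fraction) × (respondent percentage − nonrespondent percentage)
     = 0.69 × (53.8 − 60.2) = 0.69 × -6.4 = -4.416.

-4.4 percentage points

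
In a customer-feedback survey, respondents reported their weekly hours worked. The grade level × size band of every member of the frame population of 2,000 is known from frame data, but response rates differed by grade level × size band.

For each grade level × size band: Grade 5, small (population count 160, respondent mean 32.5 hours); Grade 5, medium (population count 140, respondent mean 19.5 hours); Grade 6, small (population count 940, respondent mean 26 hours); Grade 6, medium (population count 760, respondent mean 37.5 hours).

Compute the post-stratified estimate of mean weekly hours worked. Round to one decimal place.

Reweight to the known grade level × size band distribution:
  Grade 5, small: (160/2,000) × 32.5 = 2.6
  Grade 5, medium: (140/2,000) × 19.5 = 1.365
  Grade 6, small: (940/2,000) × 26 = 12.22
  Grade 6, medium: (760/2,000) × 37.5 = 14.25
Post-stratified estimate = 30.435 → 30.4.

30.4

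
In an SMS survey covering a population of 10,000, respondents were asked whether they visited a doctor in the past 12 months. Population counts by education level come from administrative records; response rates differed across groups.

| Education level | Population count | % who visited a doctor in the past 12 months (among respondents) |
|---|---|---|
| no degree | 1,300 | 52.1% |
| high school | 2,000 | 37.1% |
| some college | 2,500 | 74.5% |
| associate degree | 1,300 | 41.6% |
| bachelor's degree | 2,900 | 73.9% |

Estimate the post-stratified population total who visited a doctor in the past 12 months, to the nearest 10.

5,970

Estimated count per cell = population count × respondent percentage:
  no degree: 1,300 × 52.1% = 677.3
  high school: 2,000 × 37.1% = 742
  some college: 2,500 × 74.5% = 1862.5
  associate degree: 1,300 × 41.6% = 540.8
  bachelor's degree: 2,900 × 73.9% = 2143.1
Estimated total = 5965.7 → 5,970.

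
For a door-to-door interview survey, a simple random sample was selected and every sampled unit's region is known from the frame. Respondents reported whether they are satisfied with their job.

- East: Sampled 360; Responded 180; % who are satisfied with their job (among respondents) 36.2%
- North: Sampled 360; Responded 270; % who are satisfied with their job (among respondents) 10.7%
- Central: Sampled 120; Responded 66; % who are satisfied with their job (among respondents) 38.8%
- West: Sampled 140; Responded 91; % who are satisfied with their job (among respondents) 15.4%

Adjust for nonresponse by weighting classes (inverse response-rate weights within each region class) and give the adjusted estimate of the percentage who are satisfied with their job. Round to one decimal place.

24.2%

Response rates by class: East 180/360 = 50%, North 270/360 = 75%, Central 66/120 = 55%, West 91/140 = 65%.
Weighting each respondent by the inverse class response rate inflates each class back to its sampled size, so the class weight is n_sampled:
  East: 360 × 36.2 = 13032
  North: 360 × 10.7 = 3852
  Central: 120 × 38.8 = 4656
  West: 140 × 15.4 = 2156
Adjusted estimate = 23,696 / 980 = 24.1796 → 24.2%.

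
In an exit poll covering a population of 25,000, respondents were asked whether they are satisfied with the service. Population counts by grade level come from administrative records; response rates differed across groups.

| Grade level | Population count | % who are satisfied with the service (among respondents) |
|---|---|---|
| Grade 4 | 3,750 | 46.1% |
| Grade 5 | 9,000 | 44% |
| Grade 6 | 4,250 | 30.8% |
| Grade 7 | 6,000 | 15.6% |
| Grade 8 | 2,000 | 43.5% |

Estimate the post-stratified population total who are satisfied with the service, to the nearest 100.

8,800

Each cell contributes its population count × the respondent rate:
  Grade 4: 3,750 × 46.1% = 1728.75
  Grade 5: 9,000 × 44% = 3960
  Grade 6: 4,250 × 30.8% = 1309
  Grade 7: 6,000 × 15.6% = 936
  Grade 8: 2,000 × 43.5% = 870
Estimated total = 8803.75 → 8,800.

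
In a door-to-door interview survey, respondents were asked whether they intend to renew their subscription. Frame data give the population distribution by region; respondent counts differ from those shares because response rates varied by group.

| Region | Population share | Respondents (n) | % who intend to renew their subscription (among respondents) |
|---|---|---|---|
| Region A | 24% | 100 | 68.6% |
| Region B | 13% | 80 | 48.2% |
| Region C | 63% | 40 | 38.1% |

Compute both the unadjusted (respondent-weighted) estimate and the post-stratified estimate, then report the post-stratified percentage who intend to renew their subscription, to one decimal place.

46.7%

Naive respondent-only estimate (weights = respondent counts):
  (100/220)×68.6 + (80/220)×48.2 + (40/220)×38.1 = 55.6364%
Reweighting by population region shares:
  0.24×68.6 + 0.13×48.2 + 0.63×38.1 = 46.733%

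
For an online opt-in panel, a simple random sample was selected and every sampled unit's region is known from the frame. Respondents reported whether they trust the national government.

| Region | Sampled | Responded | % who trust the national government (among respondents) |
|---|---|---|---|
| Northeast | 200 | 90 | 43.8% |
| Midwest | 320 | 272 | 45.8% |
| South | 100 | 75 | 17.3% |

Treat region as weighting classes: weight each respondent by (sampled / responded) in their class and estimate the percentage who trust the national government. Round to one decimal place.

Class response rates: Northeast 90/200 = 45%, Midwest 272/320 = 85%, South 75/100 = 75%.
Weighting each respondent by the inverse class response rate inflates each class back to its sampled size, so the class weight is n_sampled:
  Northeast: 200 × 43.8 = 8760
  Midwest: 320 × 45.8 = 14,656
  South: 100 × 17.3 = 1730
Adjusted estimate = 25,146 / 620 = 40.5581 → 40.6%.

40.6%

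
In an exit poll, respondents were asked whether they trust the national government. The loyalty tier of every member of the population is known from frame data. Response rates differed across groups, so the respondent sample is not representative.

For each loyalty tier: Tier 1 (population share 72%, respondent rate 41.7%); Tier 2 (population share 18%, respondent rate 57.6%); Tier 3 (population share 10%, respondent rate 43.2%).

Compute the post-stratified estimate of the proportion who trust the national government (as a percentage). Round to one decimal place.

44.7%

Weight each group's respondent value by its population share:
  Tier 1: 0.72 × 41.7 = 30.024
  Tier 2: 0.18 × 57.6 = 10.368
  Tier 3: 0.1 × 43.2 = 4.32
Post-stratified estimate = 44.712 → 44.7%.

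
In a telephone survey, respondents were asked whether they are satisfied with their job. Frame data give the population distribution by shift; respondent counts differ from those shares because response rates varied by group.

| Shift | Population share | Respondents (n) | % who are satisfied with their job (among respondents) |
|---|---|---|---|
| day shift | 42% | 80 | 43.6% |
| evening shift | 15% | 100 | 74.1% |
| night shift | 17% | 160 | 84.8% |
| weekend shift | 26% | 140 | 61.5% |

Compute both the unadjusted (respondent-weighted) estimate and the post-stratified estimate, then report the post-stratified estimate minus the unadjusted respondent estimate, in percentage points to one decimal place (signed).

Unadjusted (pooled respondent) estimate weights by respondent counts:
  (80/480)×43.6 + (100/480)×74.1 + (160/480)×84.8 + (140/480)×61.5 = 68.9083%
Post-stratifying to population shares instead:
  0.42×43.6 + 0.15×74.1 + 0.17×84.8 + 0.26×61.5 = 59.833%
Difference = 59.833 − 68.9083 = -9.0753 pp.

-9.1 percentage points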